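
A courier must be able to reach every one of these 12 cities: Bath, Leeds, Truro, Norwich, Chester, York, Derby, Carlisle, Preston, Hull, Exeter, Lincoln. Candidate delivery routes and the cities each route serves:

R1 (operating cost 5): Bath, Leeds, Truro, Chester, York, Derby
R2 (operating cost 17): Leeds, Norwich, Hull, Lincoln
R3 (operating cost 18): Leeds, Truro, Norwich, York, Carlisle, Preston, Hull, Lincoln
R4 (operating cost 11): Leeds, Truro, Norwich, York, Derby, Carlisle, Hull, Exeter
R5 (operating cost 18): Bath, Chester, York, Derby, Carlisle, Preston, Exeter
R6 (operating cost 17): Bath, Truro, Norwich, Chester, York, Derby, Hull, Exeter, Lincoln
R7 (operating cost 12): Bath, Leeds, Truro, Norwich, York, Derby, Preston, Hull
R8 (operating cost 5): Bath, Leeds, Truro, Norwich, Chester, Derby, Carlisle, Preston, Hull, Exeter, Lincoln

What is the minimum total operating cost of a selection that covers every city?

10

R1, R8 cover every city at operating cost 5 + 5 = 10.
Any cover uses at least 2 routes; among all covering selections none totals below 10.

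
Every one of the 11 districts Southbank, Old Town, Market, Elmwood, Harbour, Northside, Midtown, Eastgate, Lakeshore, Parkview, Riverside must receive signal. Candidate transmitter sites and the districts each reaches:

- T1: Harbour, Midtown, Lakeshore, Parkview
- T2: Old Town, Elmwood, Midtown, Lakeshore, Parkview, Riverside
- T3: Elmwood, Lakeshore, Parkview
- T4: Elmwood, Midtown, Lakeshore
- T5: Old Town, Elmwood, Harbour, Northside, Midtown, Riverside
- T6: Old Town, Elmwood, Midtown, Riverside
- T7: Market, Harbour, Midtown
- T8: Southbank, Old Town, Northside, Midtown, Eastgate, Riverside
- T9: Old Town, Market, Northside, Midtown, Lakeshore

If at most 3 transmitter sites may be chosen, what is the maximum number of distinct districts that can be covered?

Choosing T2, T7, T8 covers {Southbank, Old Town, Market, Elmwood, Harbour, Northside, Midtown, Eastgate, Lakeshore, Parkview, Riverside} — 11 districts.
That is all 11 districts.

11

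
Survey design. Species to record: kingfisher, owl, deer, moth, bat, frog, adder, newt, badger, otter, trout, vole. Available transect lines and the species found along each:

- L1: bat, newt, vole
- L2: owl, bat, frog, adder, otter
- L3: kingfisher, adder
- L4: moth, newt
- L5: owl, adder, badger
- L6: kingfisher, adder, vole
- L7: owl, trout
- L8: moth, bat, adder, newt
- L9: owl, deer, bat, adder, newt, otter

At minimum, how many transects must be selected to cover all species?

6

L2, L4, L5, L6, L7, L9 together cover {kingfisher, owl, deer, moth, bat, frog, adder, newt, badger, otter, trout, vole} — every species.
No 5 of the 9 transects cover everything (all 126 size-5 selections fall short), so 6 is minimum.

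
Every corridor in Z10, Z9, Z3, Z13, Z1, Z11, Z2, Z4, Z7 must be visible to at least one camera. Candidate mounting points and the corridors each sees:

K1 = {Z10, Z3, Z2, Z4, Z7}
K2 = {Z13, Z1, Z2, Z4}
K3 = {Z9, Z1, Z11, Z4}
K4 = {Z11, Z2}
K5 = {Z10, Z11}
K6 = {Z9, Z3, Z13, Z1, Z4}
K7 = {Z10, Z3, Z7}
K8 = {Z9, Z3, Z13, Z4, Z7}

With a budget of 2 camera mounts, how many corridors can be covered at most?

8

Choosing K1, K3 covers {Z10, Z9, Z3, Z1, Z11, Z2, Z4, Z7} — 8 corridors.
No choice of 2 camera mounts does better; here Z13 is left uncovered.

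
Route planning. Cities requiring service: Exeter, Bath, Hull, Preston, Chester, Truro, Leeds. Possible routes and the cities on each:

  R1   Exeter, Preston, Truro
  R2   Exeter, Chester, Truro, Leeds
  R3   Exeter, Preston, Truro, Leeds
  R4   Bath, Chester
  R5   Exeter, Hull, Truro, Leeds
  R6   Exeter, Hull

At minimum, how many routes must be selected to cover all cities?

R1, R4, R5 together cover {Exeter, Bath, Hull, Preston, Chester, Truro, Leeds} — every city.
No 2 of the 6 routes cover everything (all 15 pairs fall short), so 3 is minimum.

3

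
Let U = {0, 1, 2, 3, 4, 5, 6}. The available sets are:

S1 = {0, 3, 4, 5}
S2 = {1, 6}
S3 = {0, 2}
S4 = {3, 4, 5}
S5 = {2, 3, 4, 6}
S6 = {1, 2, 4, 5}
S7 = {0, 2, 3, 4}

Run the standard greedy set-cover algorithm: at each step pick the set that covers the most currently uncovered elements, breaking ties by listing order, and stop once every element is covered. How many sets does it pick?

3

Pick 1: S1 covers 4 new elements (0, 3, 4, 5).
Pick 2: S2 covers 2 new elements (1, 6).
Pick 3: S3 covers 1 new elements (2).
Greedy uses 3 sets.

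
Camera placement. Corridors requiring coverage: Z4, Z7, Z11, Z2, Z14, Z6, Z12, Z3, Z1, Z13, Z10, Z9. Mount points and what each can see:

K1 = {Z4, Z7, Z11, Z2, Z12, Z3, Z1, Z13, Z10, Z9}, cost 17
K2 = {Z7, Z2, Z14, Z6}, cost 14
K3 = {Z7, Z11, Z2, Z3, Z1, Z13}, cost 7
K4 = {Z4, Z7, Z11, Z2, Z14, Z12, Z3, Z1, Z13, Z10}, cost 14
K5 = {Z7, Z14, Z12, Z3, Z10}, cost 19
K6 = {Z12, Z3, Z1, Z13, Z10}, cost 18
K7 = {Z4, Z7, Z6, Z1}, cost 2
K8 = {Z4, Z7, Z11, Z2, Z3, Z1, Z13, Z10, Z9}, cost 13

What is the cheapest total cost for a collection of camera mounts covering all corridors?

K4, K7, K8 cover every corridor at cost 14 + 2 + 13 = 29.
Any cover uses at least 2 camera mounts; among all covering selections none totals below 29.
Greedy by coverage-per-cost would pick K7, K3, K4, K8 for 36 — worse than the optimum 29.

29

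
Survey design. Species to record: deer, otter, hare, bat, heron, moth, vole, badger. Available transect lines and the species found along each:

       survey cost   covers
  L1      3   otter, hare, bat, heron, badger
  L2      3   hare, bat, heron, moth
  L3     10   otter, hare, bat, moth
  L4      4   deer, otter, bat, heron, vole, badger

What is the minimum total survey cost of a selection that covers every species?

7

L2, L4 cover every species at survey cost 3 + 4 = 7.
Any cover uses at least 2 transects; among all covering selections none totals below 7.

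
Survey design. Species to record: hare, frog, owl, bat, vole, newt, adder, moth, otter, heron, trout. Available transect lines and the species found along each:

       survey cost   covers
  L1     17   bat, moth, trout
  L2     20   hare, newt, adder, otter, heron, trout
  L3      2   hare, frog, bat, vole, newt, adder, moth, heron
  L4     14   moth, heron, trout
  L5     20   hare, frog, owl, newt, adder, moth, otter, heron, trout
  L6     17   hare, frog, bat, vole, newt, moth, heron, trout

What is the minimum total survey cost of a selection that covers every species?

L3, L5 cover every species at survey cost 2 + 20 = 22.
Any cover uses at least 2 transects; among all covering selections none totals below 22.

22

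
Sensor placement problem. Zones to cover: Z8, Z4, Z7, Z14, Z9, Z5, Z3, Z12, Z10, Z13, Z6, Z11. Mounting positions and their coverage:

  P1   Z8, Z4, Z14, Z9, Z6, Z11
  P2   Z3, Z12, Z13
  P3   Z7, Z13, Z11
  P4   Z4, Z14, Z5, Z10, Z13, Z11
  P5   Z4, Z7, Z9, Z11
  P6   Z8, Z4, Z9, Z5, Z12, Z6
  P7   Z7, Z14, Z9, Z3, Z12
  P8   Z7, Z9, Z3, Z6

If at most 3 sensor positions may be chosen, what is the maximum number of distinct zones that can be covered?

Choosing P1, P4, P7 covers {Z8, Z4, Z7, Z14, Z9, Z5, Z3, Z12, Z10, Z13, Z6, Z11} — 12 zones.
That is all 12 zones.

12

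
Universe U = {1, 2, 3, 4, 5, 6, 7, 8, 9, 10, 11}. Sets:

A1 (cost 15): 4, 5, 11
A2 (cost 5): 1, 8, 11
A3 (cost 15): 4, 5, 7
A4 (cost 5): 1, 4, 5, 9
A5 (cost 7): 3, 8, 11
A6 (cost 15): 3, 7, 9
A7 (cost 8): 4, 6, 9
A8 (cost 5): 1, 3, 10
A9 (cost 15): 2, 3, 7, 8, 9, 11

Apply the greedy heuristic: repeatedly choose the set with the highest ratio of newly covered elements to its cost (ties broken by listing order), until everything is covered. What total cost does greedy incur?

Pick 1: A4 adds 4 new (1, 4, 5, 9) at cost 5 (ratio 4/5).
Pick 2: A5 adds 3 new (3, 8, 11) at cost 7 (ratio 3/7).
Pick 3: A8 adds 1 new (10) at cost 5 (ratio 1/5).
Pick 4: A9 adds 2 new (2, 7) at cost 15 (ratio 2/15).
Pick 5: A7 adds 1 new (6) at cost 8 (ratio 1/8).
Greedy total cost: 5 + 7 + 5 + 15 + 8 = 40. (The true optimum is 33, so greedy overshoots here.)

40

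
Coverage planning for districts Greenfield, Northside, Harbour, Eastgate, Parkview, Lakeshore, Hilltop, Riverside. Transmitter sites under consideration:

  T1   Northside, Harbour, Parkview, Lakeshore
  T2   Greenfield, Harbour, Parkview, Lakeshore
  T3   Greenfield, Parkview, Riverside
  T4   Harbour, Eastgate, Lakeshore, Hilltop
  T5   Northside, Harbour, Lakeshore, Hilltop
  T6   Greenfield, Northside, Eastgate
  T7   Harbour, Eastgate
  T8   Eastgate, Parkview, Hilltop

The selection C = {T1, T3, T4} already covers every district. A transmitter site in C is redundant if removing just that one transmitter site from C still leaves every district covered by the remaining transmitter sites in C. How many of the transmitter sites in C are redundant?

Drop T1: Northside uncovered — not redundant.
Drop T3: Greenfield, Riverside uncovered — not redundant.
Drop T4: Eastgate, Hilltop uncovered — not redundant.
None of the transmitter sites in C is redundant.

0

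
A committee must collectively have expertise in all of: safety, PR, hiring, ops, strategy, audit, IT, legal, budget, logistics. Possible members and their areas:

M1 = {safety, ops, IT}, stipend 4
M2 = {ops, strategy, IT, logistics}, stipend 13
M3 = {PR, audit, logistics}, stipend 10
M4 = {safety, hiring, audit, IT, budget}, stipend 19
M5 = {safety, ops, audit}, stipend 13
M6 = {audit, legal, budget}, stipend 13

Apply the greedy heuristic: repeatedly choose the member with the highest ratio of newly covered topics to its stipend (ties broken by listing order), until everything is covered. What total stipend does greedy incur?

59

Pick 1: M1 adds 3 new (safety, ops, IT) at stipend 4 (ratio 3/4).
Pick 2: M3 adds 3 new (PR, audit, logistics) at stipend 10 (ratio 3/10).
Pick 3: M6 adds 2 new (legal, budget) at stipend 13 (ratio 2/13).
Pick 4: M2 adds 1 new (strategy) at stipend 13 (ratio 1/13).
Pick 5: M4 adds 1 new (hiring) at stipend 19 (ratio 1/19).
Greedy total stipend: 4 + 10 + 13 + 13 + 19 = 59. (The true optimum is 55, so greedy overshoots here.)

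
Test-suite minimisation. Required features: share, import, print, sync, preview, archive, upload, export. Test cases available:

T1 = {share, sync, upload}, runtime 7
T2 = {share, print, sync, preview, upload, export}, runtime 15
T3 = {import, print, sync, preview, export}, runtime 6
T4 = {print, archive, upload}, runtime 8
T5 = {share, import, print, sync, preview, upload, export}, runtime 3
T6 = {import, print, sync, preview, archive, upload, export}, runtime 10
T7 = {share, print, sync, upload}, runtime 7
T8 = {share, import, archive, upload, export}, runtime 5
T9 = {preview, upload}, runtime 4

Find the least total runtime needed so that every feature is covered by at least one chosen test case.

8

T5, T8 cover every feature at runtime 3 + 5 = 8.
Any cover uses at least 2 test cases; among all covering selections none totals below 8.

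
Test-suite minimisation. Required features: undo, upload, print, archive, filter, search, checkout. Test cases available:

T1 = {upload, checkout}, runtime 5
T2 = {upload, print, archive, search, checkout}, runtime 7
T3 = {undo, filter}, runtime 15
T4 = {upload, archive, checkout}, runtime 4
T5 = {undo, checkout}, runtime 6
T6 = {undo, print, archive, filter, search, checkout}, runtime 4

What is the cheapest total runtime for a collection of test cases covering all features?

8

T4, T6 cover every feature at runtime 4 + 4 = 8.
Any cover uses at least 2 test cases; among all covering selections none totals below 8.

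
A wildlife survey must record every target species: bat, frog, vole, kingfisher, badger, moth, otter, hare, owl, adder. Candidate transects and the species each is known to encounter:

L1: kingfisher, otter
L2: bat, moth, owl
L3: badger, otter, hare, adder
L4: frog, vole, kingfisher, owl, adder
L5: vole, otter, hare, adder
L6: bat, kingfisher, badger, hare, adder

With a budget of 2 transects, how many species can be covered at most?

8

Choosing L3, L4 covers {frog, vole, kingfisher, badger, otter, hare, owl, adder} — 8 species.
No choice of 2 transects does better; here bat, moth are left uncovered.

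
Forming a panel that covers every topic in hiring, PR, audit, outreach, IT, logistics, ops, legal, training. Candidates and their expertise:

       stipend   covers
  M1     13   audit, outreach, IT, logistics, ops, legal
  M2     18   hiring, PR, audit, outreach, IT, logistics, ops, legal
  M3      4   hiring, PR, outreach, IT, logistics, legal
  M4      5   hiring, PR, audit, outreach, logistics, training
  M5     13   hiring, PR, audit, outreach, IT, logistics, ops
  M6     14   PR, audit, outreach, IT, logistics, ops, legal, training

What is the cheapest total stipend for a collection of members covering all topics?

18

M1, M4 cover every topic at stipend 13 + 5 = 18.
Any cover uses at least 2 members; among all covering selections none totals below 18.
Greedy by coverage-per-stipend would pick M3, M4, M1 for 22 — worse than the optimum 18.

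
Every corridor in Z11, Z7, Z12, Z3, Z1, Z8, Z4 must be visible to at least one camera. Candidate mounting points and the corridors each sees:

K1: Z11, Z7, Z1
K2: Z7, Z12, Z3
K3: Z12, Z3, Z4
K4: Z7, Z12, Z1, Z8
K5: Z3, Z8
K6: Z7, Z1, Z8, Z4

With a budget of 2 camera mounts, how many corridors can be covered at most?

6

Choosing K1, K3 covers {Z11, Z7, Z12, Z3, Z1, Z4} — 6 corridors.
No choice of 2 camera mounts does better; here Z8 is left uncovered.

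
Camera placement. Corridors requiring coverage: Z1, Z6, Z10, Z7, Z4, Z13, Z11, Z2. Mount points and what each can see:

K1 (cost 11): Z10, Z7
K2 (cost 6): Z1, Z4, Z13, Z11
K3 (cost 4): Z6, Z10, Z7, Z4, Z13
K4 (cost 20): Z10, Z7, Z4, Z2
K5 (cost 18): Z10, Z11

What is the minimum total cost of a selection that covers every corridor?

30

K2, K3, K4 cover every corridor at cost 6 + 4 + 20 = 30.
Any cover uses at least 3 camera mounts; among all covering selections none totals below 30.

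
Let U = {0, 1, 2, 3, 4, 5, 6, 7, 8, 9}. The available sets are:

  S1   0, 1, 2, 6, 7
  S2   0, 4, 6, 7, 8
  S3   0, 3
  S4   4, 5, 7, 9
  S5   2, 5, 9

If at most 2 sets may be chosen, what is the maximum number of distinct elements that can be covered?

8

Choosing S1, S4 covers {0, 1, 2, 4, 5, 6, 7, 9} — 8 elements.
No choice of 2 sets does better; here 3, 8 are left uncovered.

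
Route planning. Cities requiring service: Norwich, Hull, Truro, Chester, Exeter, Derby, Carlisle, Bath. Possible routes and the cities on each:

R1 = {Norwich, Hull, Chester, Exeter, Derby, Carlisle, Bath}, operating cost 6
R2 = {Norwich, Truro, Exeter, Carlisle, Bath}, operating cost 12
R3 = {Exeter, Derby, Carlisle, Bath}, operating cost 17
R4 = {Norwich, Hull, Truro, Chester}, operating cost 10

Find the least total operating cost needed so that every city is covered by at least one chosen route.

R1, R4 cover every city at operating cost 6 + 10 = 16.
Any cover uses at least 2 routes; among all covering selections none totals below 16.

16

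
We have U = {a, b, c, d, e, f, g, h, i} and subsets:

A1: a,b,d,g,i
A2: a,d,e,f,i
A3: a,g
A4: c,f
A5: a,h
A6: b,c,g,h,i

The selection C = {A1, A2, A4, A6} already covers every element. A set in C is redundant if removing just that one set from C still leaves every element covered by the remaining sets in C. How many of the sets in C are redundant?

2

Drop A1: the rest still cover every element — redundant.
Drop A2: e uncovered — not redundant.
Drop A4: the rest still cover every element — redundant.
Drop A6: h uncovered — not redundant.
2 redundant: A1, A4.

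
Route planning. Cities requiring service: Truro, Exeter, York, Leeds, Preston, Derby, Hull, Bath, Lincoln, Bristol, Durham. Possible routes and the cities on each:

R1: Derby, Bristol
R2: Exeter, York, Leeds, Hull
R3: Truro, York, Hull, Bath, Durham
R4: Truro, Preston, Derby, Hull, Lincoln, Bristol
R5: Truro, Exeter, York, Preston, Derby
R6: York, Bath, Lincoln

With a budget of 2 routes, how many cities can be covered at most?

9

Choosing R2, R4 covers {Truro, Exeter, York, Leeds, Preston, Derby, Hull, Lincoln, Bristol} — 9 cities.
No choice of 2 routes does better; here Bath, Durham are left uncovered.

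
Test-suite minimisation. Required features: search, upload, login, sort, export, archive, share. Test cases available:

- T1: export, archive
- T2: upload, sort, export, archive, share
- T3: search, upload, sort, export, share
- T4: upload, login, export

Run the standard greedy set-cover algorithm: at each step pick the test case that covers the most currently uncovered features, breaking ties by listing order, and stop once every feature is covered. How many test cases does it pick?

Pick 1: T2 covers 5 new features (upload, sort, export, archive, share).
Pick 2: T3 covers 1 new features (search).
Pick 3: T4 covers 1 new features (login).
Greedy uses 3 test cases.

3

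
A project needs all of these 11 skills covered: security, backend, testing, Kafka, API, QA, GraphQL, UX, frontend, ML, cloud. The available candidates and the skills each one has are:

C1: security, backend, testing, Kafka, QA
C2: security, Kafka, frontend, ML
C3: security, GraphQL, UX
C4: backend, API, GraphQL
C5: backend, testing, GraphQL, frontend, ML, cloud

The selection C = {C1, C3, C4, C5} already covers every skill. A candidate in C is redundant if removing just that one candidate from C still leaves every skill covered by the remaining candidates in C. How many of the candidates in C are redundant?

Drop C1: Kafka, QA uncovered — not redundant.
Drop C3: UX uncovered — not redundant.
Drop C4: API uncovered — not redundant.
Drop C5: frontend, ML, cloud uncovered — not redundant.
None of the candidates in C is redundant.

0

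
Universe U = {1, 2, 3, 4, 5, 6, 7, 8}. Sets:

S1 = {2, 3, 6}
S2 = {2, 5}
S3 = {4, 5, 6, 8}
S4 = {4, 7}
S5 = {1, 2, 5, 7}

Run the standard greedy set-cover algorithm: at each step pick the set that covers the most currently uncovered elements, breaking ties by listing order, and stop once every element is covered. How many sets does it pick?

Pick 1: S3 covers 4 new elements (4, 5, 6, 8).
Pick 2: S5 covers 3 new elements (1, 2, 7).
Pick 3: S1 covers 1 new elements (3).
Greedy uses 3 sets.

3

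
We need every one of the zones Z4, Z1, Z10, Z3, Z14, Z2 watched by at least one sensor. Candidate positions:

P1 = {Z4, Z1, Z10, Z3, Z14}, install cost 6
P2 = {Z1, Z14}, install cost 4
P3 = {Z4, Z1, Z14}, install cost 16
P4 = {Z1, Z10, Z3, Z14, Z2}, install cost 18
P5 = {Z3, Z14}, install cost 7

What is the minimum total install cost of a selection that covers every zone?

P1, P4 cover every zone at install cost 6 + 18 = 24.
Any cover uses at least 2 sensor positions; among all covering selections none totals below 24.

24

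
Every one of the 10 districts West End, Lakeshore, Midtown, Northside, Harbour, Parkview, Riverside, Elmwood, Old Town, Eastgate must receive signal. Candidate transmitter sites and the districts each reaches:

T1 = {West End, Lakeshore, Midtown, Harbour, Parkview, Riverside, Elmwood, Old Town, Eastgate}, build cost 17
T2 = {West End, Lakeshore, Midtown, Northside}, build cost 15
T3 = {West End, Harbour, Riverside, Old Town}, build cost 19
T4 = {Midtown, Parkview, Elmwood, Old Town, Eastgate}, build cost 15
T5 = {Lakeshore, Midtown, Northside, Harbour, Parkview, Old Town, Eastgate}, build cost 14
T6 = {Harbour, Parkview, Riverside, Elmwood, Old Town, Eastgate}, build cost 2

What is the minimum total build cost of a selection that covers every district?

17

T2, T6 cover every district at build cost 15 + 2 = 17.
Any cover uses at least 2 transmitter sites; among all covering selections none totals below 17.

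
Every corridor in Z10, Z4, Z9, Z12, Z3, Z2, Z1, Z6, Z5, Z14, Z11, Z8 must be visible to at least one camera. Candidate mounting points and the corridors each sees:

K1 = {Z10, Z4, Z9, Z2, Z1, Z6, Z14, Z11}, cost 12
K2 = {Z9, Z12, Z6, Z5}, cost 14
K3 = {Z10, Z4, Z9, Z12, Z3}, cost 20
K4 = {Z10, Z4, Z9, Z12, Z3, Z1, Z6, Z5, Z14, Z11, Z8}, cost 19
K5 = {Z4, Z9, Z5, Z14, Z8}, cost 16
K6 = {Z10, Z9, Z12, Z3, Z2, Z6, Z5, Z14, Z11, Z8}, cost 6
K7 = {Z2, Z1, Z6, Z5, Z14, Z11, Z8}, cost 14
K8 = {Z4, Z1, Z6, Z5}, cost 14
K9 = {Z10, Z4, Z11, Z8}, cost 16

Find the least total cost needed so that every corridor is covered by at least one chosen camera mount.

18

K1, K6 cover every corridor at cost 12 + 6 = 18.
Any cover uses at least 2 camera mounts; among all covering selections none totals below 18.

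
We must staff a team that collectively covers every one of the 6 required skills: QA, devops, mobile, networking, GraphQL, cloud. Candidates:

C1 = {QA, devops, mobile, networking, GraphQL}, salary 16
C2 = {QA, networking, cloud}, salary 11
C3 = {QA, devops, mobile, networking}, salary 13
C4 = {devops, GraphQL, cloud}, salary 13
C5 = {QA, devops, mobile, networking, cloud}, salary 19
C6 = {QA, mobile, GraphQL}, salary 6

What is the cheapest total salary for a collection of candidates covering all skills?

25

C5, C6 cover every skill at salary 19 + 6 = 25.
Any cover uses at least 2 candidates; among all covering selections none totals below 25.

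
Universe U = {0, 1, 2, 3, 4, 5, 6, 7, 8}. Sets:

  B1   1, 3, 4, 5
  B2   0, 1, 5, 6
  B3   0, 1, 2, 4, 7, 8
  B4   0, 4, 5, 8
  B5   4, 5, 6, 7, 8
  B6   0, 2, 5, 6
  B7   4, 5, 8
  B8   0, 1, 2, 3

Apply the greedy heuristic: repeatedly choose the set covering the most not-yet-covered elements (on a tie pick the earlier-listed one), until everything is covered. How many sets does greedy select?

Pick 1: B3 covers 6 new elements (0, 1, 2, 4, 7, 8).
Pick 2: B1 covers 2 new elements (3, 5).
Pick 3: B2 covers 1 new elements (6).
Greedy uses 3 sets. (The true minimum is 2.)

3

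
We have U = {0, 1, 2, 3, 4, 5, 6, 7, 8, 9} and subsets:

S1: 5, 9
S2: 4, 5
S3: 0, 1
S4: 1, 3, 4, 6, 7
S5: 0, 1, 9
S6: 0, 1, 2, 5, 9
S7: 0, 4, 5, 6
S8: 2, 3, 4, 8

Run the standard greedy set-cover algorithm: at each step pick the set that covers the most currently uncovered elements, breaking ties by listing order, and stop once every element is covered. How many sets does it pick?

3

Pick 1: S4 covers 5 new elements (1, 3, 4, 6, 7).
Pick 2: S6 covers 4 new elements (0, 2, 5, 9).
Pick 3: S8 covers 1 new elements (8).
Greedy uses 3 sets.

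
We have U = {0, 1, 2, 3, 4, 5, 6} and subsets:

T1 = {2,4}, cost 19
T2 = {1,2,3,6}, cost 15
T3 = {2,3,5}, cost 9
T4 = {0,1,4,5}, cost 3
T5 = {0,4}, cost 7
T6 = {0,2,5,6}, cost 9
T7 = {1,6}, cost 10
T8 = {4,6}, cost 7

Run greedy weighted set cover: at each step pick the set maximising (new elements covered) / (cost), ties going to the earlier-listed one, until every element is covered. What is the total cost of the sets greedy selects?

19

Pick 1: T4 adds 4 new (0, 1, 4, 5) at cost 3 (ratio 4/3).
Pick 2: T3 adds 2 new (2, 3) at cost 9 (ratio 2/9).
Pick 3: T8 adds 1 new (6) at cost 7 (ratio 1/7).
Greedy total cost: 3 + 9 + 7 = 19. (The true optimum is 18, so greedy overshoots here.)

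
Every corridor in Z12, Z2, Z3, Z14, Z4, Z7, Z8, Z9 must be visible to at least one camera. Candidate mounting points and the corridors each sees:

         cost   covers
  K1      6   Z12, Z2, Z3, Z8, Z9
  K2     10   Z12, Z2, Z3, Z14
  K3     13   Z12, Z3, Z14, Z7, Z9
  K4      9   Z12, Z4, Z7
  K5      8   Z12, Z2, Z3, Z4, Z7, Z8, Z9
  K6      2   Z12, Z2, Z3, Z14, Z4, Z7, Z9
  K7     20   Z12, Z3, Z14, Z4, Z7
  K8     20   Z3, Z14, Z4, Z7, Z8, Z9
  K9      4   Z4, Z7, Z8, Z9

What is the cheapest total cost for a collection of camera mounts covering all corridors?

6

K6, K9 cover every corridor at cost 2 + 4 = 6.
Any cover uses at least 2 camera mounts; among all covering selections none totals below 6.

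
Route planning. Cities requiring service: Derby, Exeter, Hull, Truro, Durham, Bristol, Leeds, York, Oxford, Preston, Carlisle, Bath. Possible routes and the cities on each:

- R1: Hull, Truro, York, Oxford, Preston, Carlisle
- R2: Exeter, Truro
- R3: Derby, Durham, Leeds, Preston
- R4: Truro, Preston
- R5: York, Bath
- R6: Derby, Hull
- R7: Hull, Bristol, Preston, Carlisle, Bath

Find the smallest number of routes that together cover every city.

4

R1, R2, R3, R7 together cover {Derby, Exeter, Hull, Truro, Durham, Bristol, Leeds, York, Oxford, Preston, Carlisle, Bath} — every city.
No 3 of the 7 routes cover everything (all 35 triples fall short), so 4 is minimum.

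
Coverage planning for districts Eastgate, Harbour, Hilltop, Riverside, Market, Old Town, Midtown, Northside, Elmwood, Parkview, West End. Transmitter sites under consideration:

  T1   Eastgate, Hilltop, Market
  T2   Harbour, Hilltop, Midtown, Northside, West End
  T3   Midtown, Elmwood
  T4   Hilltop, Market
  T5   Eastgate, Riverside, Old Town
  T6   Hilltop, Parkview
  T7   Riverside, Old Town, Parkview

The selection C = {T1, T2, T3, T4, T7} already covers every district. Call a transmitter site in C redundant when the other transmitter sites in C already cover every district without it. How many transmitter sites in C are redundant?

Drop T1: Eastgate uncovered — not redundant.
Drop T2: Harbour, Northside, West End uncovered — not redundant.
Drop T3: Elmwood uncovered — not redundant.
Drop T4: the rest still cover every district — redundant.
Drop T7: Riverside, Old Town, Parkview uncovered — not redundant.
1 redundant: T4.

1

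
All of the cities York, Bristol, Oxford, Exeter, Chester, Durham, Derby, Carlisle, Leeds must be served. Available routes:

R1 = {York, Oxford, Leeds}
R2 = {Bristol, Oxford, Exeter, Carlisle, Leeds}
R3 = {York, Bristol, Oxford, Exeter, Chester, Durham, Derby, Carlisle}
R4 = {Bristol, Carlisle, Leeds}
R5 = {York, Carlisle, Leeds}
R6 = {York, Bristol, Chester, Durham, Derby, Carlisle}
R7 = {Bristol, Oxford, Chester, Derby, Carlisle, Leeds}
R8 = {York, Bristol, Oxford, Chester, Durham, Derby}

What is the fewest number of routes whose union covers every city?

R1, R3 together cover {York, Bristol, Oxford, Exeter, Chester, Durham, Derby, Carlisle, Leeds} — every city.
No single route contains all 9 cities, so 2 is optimal.

2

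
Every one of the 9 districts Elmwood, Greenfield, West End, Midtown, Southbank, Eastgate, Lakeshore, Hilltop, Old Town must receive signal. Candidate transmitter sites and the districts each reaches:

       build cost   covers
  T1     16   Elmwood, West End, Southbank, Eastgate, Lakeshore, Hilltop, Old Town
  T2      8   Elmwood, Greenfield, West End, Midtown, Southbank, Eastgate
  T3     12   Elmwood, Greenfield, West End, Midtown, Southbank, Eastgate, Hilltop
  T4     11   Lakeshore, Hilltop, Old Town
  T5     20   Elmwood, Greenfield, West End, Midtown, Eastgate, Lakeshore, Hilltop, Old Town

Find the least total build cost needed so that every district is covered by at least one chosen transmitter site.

T2, T4 cover every district at build cost 8 + 11 = 19.
Any cover uses at least 2 transmitter sites; among all covering selections none totals below 19.

19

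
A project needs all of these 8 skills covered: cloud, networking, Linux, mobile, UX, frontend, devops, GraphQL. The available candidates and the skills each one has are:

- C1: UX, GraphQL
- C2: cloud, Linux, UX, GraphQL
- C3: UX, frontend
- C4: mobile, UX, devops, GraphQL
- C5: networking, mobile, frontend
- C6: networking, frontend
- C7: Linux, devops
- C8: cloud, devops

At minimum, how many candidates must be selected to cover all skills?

3

C2, C4, C5 together cover {cloud, networking, Linux, mobile, UX, frontend, devops, GraphQL} — every skill.
No 2 of the 8 candidates cover everything (all 28 pairs fall short), so 3 is minimum.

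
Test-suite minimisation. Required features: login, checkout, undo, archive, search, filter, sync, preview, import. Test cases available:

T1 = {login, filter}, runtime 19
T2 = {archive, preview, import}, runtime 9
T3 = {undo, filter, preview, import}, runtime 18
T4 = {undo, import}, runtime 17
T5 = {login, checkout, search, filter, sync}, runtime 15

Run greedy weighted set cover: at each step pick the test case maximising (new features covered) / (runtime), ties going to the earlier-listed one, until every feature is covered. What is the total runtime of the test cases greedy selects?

Pick 1: T2 adds 3 new (archive, preview, import) at runtime 9 (ratio 3/9).
Pick 2: T5 adds 5 new (login, checkout, search, filter, sync) at runtime 15 (ratio 5/15).
Pick 3: T4 adds 1 new (undo) at runtime 17 (ratio 1/17).
Greedy total runtime: 9 + 15 + 17 = 41.

41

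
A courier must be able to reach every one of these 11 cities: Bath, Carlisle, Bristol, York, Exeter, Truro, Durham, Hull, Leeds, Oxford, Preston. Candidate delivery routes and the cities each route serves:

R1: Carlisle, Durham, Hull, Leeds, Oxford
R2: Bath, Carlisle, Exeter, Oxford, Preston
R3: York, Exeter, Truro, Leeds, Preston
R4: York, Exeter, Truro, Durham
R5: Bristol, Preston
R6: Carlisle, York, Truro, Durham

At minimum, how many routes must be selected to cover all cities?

R1, R2, R3, R5 together cover {Bath, Carlisle, Bristol, York, Exeter, Truro, Durham, Hull, Leeds, Oxford, Preston} — every city.
No 3 of the 6 routes cover everything (all 20 triples fall short), so 4 is minimum.

4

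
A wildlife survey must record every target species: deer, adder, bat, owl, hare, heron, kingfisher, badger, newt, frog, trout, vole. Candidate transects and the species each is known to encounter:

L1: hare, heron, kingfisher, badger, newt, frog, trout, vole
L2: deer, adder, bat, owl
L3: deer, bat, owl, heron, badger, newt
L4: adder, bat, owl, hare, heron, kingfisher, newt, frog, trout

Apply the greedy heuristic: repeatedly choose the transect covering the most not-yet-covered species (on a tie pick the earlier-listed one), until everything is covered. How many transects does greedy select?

Pick 1: L4 covers 9 new species (adder, bat, owl, hare, heron, kingfisher, newt, frog, trout).
Pick 2: L1 covers 2 new species (badger, vole).
Pick 3: L2 covers 1 new species (deer).
Greedy uses 3 transects. (The true minimum is 2.)

3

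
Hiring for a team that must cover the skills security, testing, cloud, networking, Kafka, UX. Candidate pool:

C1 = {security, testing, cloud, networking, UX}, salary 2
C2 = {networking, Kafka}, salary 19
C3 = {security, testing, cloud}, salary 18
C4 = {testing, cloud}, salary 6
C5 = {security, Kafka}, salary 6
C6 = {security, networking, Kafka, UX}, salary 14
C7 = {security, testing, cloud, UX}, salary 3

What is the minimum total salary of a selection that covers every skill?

8

C1, C5 cover every skill at salary 2 + 6 = 8.
Any cover uses at least 2 candidates; among all covering selections none totals below 8.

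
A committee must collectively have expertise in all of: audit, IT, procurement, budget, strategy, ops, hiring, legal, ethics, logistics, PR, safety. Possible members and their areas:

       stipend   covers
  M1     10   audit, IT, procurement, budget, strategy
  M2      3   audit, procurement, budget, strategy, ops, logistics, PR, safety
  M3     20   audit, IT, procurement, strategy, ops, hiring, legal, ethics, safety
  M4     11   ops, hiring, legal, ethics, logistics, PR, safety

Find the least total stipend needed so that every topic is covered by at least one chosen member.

21

M1, M4 cover every topic at stipend 10 + 11 = 21.
Any cover uses at least 2 members; among all covering selections none totals below 21.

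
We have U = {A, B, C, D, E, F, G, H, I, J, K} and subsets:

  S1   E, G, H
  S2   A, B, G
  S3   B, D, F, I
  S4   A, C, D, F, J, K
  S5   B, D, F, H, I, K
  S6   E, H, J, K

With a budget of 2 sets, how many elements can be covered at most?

Choosing S1, S4 covers {A, C, D, E, F, G, H, J, K} — 9 elements.
No choice of 2 sets does better; here B, I are left uncovered.

9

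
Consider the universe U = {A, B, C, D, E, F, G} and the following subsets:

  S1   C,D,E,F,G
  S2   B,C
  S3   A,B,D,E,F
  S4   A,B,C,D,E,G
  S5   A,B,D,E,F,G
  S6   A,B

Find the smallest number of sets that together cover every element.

2

S1, S3 together cover {A, B, C, D, E, F, G} — every element.
No single set contains all 7 elements, so 2 is optimal.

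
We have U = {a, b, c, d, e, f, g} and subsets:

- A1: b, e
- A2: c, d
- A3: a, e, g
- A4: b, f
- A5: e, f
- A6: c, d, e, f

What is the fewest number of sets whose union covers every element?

3

A1, A3, A6 together cover {a, b, c, d, e, f, g} — every element.
No 2 of the 6 sets cover everything (all 15 pairs fall short), so 3 is minimum.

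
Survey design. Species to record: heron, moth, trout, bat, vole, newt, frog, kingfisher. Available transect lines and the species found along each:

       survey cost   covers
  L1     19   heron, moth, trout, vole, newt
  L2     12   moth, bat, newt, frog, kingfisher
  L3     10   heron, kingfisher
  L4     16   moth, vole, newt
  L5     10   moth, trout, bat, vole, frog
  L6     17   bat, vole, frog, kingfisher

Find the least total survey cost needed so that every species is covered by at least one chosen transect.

31

L1, L2 cover every species at survey cost 19 + 12 = 31.
Any cover uses at least 2 transects; among all covering selections none totals below 31.
Greedy by coverage-per-survey cost would pick L5, L3, L2 for 32 — worse than the optimum 31.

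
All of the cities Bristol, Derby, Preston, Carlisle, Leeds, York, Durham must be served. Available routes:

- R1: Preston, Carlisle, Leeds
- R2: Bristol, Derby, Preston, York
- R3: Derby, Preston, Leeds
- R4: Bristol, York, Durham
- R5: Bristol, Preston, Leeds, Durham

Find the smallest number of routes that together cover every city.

R1, R2, R4 together cover {Bristol, Derby, Preston, Carlisle, Leeds, York, Durham} — every city.
No 2 of the 5 routes cover everything (all 10 pairs fall short), so 3 is minimum.

3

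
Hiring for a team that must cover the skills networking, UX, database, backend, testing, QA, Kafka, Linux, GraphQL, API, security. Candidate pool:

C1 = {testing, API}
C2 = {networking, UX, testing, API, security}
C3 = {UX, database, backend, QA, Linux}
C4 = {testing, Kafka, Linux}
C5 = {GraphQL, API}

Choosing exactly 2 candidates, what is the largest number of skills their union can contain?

9

Choosing C2, C3 covers {networking, UX, database, backend, testing, QA, Linux, API, security} — 9 skills.
No choice of 2 candidates does better; here Kafka, GraphQL are left uncovered.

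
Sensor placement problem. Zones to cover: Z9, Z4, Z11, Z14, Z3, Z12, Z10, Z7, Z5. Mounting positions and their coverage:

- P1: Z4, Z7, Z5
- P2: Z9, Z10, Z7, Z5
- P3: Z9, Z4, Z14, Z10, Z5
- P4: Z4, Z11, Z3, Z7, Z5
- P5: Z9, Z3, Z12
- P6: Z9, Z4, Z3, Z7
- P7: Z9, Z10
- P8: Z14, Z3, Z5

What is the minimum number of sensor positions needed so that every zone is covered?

P3, P4, P5 together cover {Z9, Z4, Z11, Z14, Z3, Z12, Z10, Z7, Z5} — every zone.
No 2 of the 8 sensor positions cover everything (all 28 pairs fall short), so 3 is minimum.

3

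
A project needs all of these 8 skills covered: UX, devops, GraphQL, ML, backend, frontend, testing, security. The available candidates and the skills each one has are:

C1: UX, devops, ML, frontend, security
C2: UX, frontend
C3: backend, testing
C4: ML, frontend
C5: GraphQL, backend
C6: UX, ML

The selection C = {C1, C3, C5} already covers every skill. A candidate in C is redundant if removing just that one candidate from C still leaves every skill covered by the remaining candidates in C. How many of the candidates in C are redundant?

0

Drop C1: UX, devops, ML, frontend, … uncovered — not redundant.
Drop C3: testing uncovered — not redundant.
Drop C5: GraphQL uncovered — not redundant.
None of the candidates in C is redundant.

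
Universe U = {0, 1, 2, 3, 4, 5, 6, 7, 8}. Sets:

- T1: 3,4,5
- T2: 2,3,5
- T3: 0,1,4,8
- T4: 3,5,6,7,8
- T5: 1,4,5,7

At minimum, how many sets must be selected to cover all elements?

T2, T3, T4 together cover {0, 1, 2, 3, 4, 5, 6, 7, 8} — every element.
No 2 of the 5 sets cover everything (all 10 pairs fall short), so 3 is minimum.

3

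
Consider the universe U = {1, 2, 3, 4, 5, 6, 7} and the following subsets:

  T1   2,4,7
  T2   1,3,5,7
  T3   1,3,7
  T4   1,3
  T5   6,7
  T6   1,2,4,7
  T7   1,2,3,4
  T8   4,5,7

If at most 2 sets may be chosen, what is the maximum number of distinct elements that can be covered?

Choosing T1, T2 covers {1, 2, 3, 4, 5, 7} — 6 elements.
No choice of 2 sets does better; here 6 is left uncovered.

6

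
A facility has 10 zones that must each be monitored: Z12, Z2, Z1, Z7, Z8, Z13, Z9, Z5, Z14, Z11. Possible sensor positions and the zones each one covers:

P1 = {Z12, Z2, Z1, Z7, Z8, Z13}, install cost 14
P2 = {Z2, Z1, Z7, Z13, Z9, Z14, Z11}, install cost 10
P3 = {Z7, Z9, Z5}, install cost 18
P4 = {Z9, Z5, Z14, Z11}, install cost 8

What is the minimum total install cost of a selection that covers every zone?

P1, P4 cover every zone at install cost 14 + 8 = 22.
Any cover uses at least 2 sensor positions; among all covering selections none totals below 22.
Greedy by coverage-per-install cost would pick P2, P1, P4 for 32 — worse than the optimum 22.

22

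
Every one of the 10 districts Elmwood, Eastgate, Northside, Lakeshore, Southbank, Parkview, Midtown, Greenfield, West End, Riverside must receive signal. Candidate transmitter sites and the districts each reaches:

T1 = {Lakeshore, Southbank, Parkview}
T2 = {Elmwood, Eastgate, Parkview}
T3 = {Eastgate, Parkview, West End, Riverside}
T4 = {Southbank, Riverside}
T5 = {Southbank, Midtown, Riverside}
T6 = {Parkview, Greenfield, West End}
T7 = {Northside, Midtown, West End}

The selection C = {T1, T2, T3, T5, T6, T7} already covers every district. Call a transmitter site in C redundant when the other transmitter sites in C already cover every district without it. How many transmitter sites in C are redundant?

Drop T1: Lakeshore uncovered — not redundant.
Drop T2: Elmwood uncovered — not redundant.
Drop T3: the rest still cover every district — redundant.
Drop T5: the rest still cover every district — redundant.
Drop T6: Greenfield uncovered — not redundant.
Drop T7: Northside uncovered — not redundant.
2 redundant: T3, T5.

2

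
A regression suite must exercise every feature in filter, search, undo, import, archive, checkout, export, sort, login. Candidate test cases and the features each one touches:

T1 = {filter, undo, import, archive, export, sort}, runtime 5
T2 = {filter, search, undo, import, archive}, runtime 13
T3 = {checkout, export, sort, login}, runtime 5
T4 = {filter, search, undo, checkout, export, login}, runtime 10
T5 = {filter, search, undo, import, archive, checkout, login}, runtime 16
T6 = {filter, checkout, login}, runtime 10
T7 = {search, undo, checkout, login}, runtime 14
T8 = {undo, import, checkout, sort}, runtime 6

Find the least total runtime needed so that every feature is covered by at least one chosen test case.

T1, T4 cover every feature at runtime 5 + 10 = 15.
Any cover uses at least 2 test cases; among all covering selections none totals below 15.
Greedy by coverage-per-runtime would pick T1, T3, T4 for 20 — worse than the optimum 15.

15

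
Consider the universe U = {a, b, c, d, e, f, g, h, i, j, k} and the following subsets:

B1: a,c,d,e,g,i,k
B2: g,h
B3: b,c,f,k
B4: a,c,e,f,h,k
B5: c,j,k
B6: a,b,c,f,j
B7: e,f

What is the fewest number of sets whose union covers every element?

3

B1, B2, B6 together cover {a, b, c, d, e, f, g, h, i, j, k} — every element.
No 2 of the 7 sets cover everything (all 21 pairs fall short), so 3 is minimum.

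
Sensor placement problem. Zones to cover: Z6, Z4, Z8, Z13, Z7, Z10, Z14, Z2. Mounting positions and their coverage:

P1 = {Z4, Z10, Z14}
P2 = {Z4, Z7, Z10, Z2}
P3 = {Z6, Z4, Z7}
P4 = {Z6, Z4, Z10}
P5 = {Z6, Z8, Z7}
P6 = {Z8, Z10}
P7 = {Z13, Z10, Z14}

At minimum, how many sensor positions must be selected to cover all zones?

P2, P5, P7 together cover {Z6, Z4, Z8, Z13, Z7, Z10, Z14, Z2} — every zone.
No 2 of the 7 sensor positions cover everything (all 21 pairs fall short), so 3 is minimum.

3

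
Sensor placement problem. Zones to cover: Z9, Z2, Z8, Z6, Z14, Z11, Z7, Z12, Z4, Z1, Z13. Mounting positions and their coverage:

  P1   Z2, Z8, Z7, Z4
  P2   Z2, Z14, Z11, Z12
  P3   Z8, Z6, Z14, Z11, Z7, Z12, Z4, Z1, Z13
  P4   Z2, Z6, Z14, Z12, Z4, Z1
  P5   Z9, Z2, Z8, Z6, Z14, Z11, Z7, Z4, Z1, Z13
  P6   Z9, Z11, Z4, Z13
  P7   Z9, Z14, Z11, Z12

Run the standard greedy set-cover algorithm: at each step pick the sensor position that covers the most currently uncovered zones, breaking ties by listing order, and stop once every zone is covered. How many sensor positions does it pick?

Pick 1: P5 covers 10 new zones (Z9, Z2, Z8, Z6, Z14, Z11, Z7, Z4, Z1, Z13).
Pick 2: P2 covers 1 new zones (Z12).
Greedy uses 2 sensor positions.

2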